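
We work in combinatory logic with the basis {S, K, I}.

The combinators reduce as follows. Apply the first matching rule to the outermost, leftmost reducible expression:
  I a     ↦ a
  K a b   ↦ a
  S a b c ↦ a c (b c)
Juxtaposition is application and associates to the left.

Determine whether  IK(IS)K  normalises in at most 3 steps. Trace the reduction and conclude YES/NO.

Answer: YES — reaches normal form S in 3 ≤ 3 steps

Derivation:
  start: IK(IS)K
  [1] K(IS)K
  [2] IS
  [3] S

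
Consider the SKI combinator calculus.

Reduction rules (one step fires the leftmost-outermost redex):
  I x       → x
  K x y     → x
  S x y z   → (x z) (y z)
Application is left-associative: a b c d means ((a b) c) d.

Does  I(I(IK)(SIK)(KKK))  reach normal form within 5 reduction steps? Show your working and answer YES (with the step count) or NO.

  start: I(I(IK)(SIK)(KKK))
  [1] I(IK)(SIK)(KKK)
  [2] IK(SIK)(KKK)
  [3] K(SIK)(KKK)
  [4] SIK

Answer: YES — reaches normal form SIK in 4 ≤ 5 steps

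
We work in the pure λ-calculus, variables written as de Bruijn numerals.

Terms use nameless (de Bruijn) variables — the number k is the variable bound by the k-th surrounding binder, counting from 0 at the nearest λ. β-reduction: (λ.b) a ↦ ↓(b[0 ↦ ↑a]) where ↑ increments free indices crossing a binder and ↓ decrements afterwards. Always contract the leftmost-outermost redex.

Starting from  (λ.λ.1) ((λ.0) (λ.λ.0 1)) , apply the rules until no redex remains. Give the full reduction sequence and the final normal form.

  start: (λ.λ.1) ((λ.0) (λ.λ.0 1))
  step 1: λ.(λ.0) (λ.λ.0 1)
  step 2: λ.λ.λ.0 1

Answer: normal form = λ.λ.λ.0 1  (in 2 steps)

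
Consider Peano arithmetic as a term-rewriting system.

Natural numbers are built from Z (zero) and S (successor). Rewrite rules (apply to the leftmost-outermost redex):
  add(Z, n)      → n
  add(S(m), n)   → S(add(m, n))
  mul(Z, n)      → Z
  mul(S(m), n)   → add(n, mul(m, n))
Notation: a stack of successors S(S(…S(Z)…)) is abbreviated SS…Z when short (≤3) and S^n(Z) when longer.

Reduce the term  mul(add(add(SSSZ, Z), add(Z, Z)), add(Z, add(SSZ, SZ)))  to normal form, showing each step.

  start: mul(add(add(SSSZ, Z), add(Z, Z)), add(Z, add(SSZ, SZ)))
  →1  mul(add(S(add(SSZ, Z)), add(Z, Z)), add(Z, add(SSZ, SZ)))
  →2  mul(S(add(add(SSZ, Z), add(Z, Z))), add(Z, add(SSZ, SZ)))
  →3  add(add(Z, add(SSZ, SZ)), mul(add(add(SSZ, Z), add(Z, Z)), add(Z, add(SSZ, SZ))))
  →4  add(add(SSZ, SZ), mul(add(add(SSZ, Z), add(Z, Z)), add(Z, add(SSZ, SZ))))
  →5  add(S(add(SZ, SZ)), mul(add(add(SSZ, Z), add(Z, Z)), add(Z, add(SSZ, SZ))))
  →6  S(add(add(SZ, SZ), mul(add(add(SSZ, Z), add(Z, Z)), add(Z, add(SSZ, SZ)))))
  →7  S(add(S(add(Z, SZ)), mul(add(add(SSZ, Z), add(Z, Z)), add(Z, add(SSZ, SZ)))))
  →8  S(S(add(add(Z, SZ), mul(add(add(SSZ, Z), add(Z, Z)), add(Z, add(SSZ, SZ))))))
  →9  S(S(add(SZ, mul(add(add(SSZ, Z), add(Z, Z)), add(Z, add(SSZ, SZ))))))
  →10  S(S(S(add(Z, mul(add(add(SSZ, Z), add(Z, Z)), add(Z, add(SSZ, SZ)))))))
  →11  S(S(S(mul(add(add(SSZ, Z), add(Z, Z)), add(Z, add(SSZ, SZ))))))
  →12  S(S(S(mul(add(S(add(SZ, Z)), add(Z, Z)), add(Z, add(SSZ, SZ))))))
  →13  S(S(S(mul(S(add(add(SZ, Z), add(Z, Z))), add(Z, add(SSZ, SZ))))))
  →14  S(S(S(add(add(Z, add(SSZ, SZ)), mul(add(add(SZ, Z), add(Z, Z)), add(Z, add(SSZ, SZ)))))))
  →15  S(S(S(add(add(SSZ, SZ), mul(add(add(SZ, Z), add(Z, Z)), add(Z, add(SSZ, SZ)))))))
  →16  S(S(S(add(S(add(SZ, SZ)), mul(add(add(SZ, Z), add(Z, Z)), add(Z, add(SSZ, SZ)))))))
  →17  S(S(S(S(add(add(SZ, SZ), mul(add(add(SZ, Z), add(Z, Z)), add(Z, add(SSZ, SZ))))))))
  →18  S(S(S(S(add(S(add(Z, SZ)), mul(add(add(SZ, Z), add(Z, Z)), add(Z, add(SSZ, SZ))))))))
  →19  S(S(S(S(S(add(add(Z, SZ), mul(add(add(SZ, Z), add(Z, Z)), add(Z, add(SSZ, SZ)))))))))
  →20  S(S(S(S(S(add(SZ, mul(add(add(SZ, Z), add(Z, Z)), add(Z, add(SSZ, SZ)))))))))
  →21  S(S(S(S(S(S(add(Z, mul(add(add(SZ, Z), add(Z, Z)), add(Z, add(SSZ, SZ))))))))))
  →22  S(S(S(S(S(S(mul(add(add(SZ, Z), add(Z, Z)), add(Z, add(SSZ, SZ)))))))))
  →23  S(S(S(S(S(S(mul(add(S(add(Z, Z)), add(Z, Z)), add(Z, add(SSZ, SZ)))))))))
  →24  S(S(S(S(S(S(mul(S(add(add(Z, Z), add(Z, Z))), add(Z, add(SSZ, SZ)))))))))
  →25  S(S(S(S(S(S(add(add(Z, add(SSZ, SZ)), mul(add(add(Z, Z), add(Z, Z)), add(Z, add(SSZ, SZ))))))))))
  →26  S(S(S(S(S(S(add(add(SSZ, SZ), mul(add(add(Z, Z), add(Z, Z)), add(Z, add(SSZ, SZ))))))))))
  →27  S(S(S(S(S(S(add(S(add(SZ, SZ)), mul(add(add(Z, Z), add(Z, Z)), add(Z, add(SSZ, SZ))))))))))
  →28  S(S(S(S(S(S(S(add(add(SZ, SZ), mul(add(add(Z, Z), add(Z, Z)), add(Z, add(SSZ, SZ)))))))))))
  →29  S(S(S(S(S(S(S(add(S(add(Z, SZ)), mul(add(add(Z, Z), add(Z, Z)), add(Z, add(SSZ, SZ)))))))))))
  →30  S(S(S(S(S(S(S(S(add(add(Z, SZ), mul(add(add(Z, Z), add(Z, Z)), add(Z, add(SSZ, SZ))))))))))))
  →31  S(S(S(S(S(S(S(S(add(SZ, mul(add(add(Z, Z), add(Z, Z)), add(Z, add(SSZ, SZ))))))))))))
  →32  S(S(S(S(S(S(S(S(S(add(Z, mul(add(add(Z, Z), add(Z, Z)), add(Z, add(SSZ, SZ)))))))))))))
  →33  S(S(S(S(S(S(S(S(S(mul(add(add(Z, Z), add(Z, Z)), add(Z, add(SSZ, SZ))))))))))))
  →34  S(S(S(S(S(S(S(S(S(mul(add(Z, add(Z, Z)), add(Z, add(SSZ, SZ))))))))))))
  →35  S(S(S(S(S(S(S(S(S(mul(add(Z, Z), add(Z, add(SSZ, SZ))))))))))))
  →36  S(S(S(S(S(S(S(S(S(mul(Z, add(Z, add(SSZ, SZ))))))))))))
  →37  S^9(Z)

Answer: normal form = S^9(Z)  (in 37 steps)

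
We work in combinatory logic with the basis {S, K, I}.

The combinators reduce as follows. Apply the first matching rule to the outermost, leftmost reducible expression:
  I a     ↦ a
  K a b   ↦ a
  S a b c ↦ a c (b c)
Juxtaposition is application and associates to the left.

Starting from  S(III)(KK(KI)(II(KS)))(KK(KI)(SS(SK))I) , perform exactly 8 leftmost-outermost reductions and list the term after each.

  start: S(III)(KK(KI)(II(KS)))(KK(KI)(SS(SK))I)
  [1] III(KK(KI)(SS(SK))I)(KK(KI)(II(KS))(KK(KI)(SS(SK))I))
  [2] II(KK(KI)(SS(SK))I)(KK(KI)(II(KS))(KK(KI)(SS(SK))I))
  [3] I(KK(KI)(SS(SK))I)(KK(KI)(II(KS))(KK(KI)(SS(SK))I))
  [4] KK(KI)(SS(SK))I(KK(KI)(II(KS))(KK(KI)(SS(SK))I))
  [5] K(SS(SK))I(KK(KI)(II(KS))(KK(KI)(SS(SK))I))
  [6] SS(SK)(KK(KI)(II(KS))(KK(KI)(SS(SK))I))
  [7] S(KK(KI)(II(KS))(KK(KI)(SS(SK))I))(SK(KK(KI)(II(KS))(KK(KI)(SS(SK))I)))
  [8] S(K(II(KS))(KK(KI)(SS(SK))I))(SK(KK(KI)(II(KS))(KK(KI)(SS(SK))I)))

Answer: after 8 steps: S(K(II(KS))(KK(KI)(SS(SK))I))(SK(KK(KI)(II(KS))(KK(KI)(SS(SK))I)))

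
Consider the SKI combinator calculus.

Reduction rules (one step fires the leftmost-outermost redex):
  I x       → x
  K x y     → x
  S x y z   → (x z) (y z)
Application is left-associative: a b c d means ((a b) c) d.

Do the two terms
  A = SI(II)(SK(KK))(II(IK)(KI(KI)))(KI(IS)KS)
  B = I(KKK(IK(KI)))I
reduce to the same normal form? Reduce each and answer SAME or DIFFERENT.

Answer: DIFFERENT — A ⇓ I, B ⇓ K(KI)

Working:
Term A:
  start: SI(II)(SK(KK))(II(IK)(KI(KI)))(KI(IS)KS)
  →1  I(SK(KK))(II(SK(KK)))(II(IK)(KI(KI)))(KI(IS)KS)
  →2  SK(KK)(II(SK(KK)))(II(IK)(KI(KI)))(KI(IS)KS)
  →3  K(II(SK(KK)))(KK(II(SK(KK))))(II(IK)(KI(KI)))(KI(IS)KS)
  →4  II(SK(KK))(II(IK)(KI(KI)))(KI(IS)KS)
  →5  I(SK(KK))(II(IK)(KI(KI)))(KI(IS)KS)
  →6  SK(KK)(II(IK)(KI(KI)))(KI(IS)KS)
  →7  K(II(IK)(KI(KI)))(KK(II(IK)(KI(KI))))(KI(IS)KS)
  →8  II(IK)(KI(KI))(KI(IS)KS)
  →9  I(IK)(KI(KI))(KI(IS)KS)
  →10  IK(KI(KI))(KI(IS)KS)
  →11  K(KI(KI))(KI(IS)KS)
  →12  KI(KI)
  →13  I

Term B:
  start: I(KKK(IK(KI)))I
  →1  KKK(IK(KI))I
  →2  K(IK(KI))I
  →3  IK(KI)
  →4  K(KI)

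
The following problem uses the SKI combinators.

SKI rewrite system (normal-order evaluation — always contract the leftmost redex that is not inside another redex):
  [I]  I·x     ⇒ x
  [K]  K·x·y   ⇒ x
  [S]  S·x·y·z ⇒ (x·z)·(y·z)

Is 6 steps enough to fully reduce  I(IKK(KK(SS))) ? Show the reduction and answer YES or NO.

  start: I(IKK(KK(SS)))
  step 1: IKK(KK(SS))
  step 2: KK(KK(SS))
  step 3: K

Answer: YES — reaches normal form K in 3 ≤ 6 steps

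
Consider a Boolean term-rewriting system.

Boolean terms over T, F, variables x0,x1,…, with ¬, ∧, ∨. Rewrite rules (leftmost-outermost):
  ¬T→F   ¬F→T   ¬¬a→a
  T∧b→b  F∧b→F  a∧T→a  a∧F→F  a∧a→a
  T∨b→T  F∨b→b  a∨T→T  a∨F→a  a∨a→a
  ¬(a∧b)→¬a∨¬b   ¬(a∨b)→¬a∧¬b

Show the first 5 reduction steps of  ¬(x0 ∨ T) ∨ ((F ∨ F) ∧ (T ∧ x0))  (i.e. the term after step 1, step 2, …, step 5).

Answer: after 5 steps: F ∧ (T ∧ x0)

Working:
  start: ¬(x0 ∨ T) ∨ ((F ∨ F) ∧ (T ∧ x0))
  →1  (¬x0 ∧ ¬T) ∨ ((F ∨ F) ∧ (T ∧ x0))
  →2  (¬x0 ∧ F) ∨ ((F ∨ F) ∧ (T ∧ x0))
  →3  F ∨ ((F ∨ F) ∧ (T ∧ x0))
  →4  (F ∨ F) ∧ (T ∧ x0)
  →5  F ∧ (T ∧ x0)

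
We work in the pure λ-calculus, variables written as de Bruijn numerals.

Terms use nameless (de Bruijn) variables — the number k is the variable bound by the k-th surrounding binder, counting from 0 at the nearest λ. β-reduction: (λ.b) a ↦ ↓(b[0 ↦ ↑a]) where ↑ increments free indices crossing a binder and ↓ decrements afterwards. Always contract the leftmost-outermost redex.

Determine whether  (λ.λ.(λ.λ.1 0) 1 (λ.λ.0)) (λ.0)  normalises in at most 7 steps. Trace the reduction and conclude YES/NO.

Answer: YES — reaches normal form λ.λ.λ.0 in 4 ≤ 7 steps

Derivation:
  start: (λ.λ.(λ.λ.1 0) 1 (λ.λ.0)) (λ.0)
  [1] λ.(λ.λ.1 0) (λ.0) (λ.λ.0)
  [2] λ.(λ.(λ.0) 0) (λ.λ.0)
  [3] λ.(λ.0) (λ.λ.0)
  [4] λ.λ.λ.0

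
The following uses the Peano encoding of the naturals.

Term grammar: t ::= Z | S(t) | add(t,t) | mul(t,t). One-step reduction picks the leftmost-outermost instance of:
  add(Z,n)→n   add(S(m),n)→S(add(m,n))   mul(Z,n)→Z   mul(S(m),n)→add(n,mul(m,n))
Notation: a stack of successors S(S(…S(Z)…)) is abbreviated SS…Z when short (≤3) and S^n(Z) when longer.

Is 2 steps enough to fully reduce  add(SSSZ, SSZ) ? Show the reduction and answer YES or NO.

Answer: NO — after 2 steps the term is S(S(add(SZ, SSZ))), not yet normal

Reduction:
  start: add(SSSZ, SSZ)
  [1] S(add(SSZ, SSZ))
  [2] S(S(add(SZ, SSZ)))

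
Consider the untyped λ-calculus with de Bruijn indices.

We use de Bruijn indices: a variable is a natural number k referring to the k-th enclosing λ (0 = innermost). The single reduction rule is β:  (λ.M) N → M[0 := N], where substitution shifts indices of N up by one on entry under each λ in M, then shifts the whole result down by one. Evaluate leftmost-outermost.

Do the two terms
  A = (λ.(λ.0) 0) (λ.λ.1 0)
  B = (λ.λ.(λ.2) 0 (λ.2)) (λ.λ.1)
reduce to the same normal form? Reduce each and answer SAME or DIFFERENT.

Term A:
  start: (λ.(λ.0) 0) (λ.λ.1 0)
  step 1: (λ.0) (λ.λ.1 0)
  step 2: λ.λ.1 0

Term B:
  start: (λ.λ.(λ.2) 0 (λ.2)) (λ.λ.1)
  step 1: λ.(λ.λ.λ.1) 0 (λ.λ.λ.1)
  step 2: λ.(λ.λ.1) (λ.λ.λ.1)
  step 3: λ.λ.λ.λ.λ.1

Answer: DIFFERENT — A ⇓ λ.λ.1 0, B ⇓ λ.λ.λ.λ.λ.1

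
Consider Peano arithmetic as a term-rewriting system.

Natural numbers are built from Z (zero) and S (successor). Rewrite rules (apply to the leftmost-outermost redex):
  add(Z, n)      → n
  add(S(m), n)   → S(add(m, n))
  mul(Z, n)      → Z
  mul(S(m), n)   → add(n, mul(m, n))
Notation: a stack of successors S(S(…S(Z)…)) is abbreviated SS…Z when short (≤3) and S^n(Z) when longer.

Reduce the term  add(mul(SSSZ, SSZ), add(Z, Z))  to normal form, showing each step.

Answer: normal form = S^6(Z)  (in 21 steps)

Working:
  start: add(mul(SSSZ, SSZ), add(Z, Z))
  →1  add(add(SSZ, mul(SSZ, SSZ)), add(Z, Z))
  →2  add(S(add(SZ, mul(SSZ, SSZ))), add(Z, Z))
  →3  S(add(add(SZ, mul(SSZ, SSZ)), add(Z, Z)))
  →4  S(add(S(add(Z, mul(SSZ, SSZ))), add(Z, Z)))
  →5  S(S(add(add(Z, mul(SSZ, SSZ)), add(Z, Z))))
  →6  S(S(add(mul(SSZ, SSZ), add(Z, Z))))
  →7  S(S(add(add(SSZ, mul(SZ, SSZ)), add(Z, Z))))
  →8  S(S(add(S(add(SZ, mul(SZ, SSZ))), add(Z, Z))))
  →9  S(S(S(add(add(SZ, mul(SZ, SSZ)), add(Z, Z)))))
  →10  S(S(S(add(S(add(Z, mul(SZ, SSZ))), add(Z, Z)))))
  →11  S(S(S(S(add(add(Z, mul(SZ, SSZ)), add(Z, Z))))))
  →12  S(S(S(S(add(mul(SZ, SSZ), add(Z, Z))))))
  →13  S(S(S(S(add(add(SSZ, mul(Z, SSZ)), add(Z, Z))))))
  →14  S(S(S(S(add(S(add(SZ, mul(Z, SSZ))), add(Z, Z))))))
  →15  S(S(S(S(S(add(add(SZ, mul(Z, SSZ)), add(Z, Z)))))))
  →16  S(S(S(S(S(add(S(add(Z, mul(Z, SSZ))), add(Z, Z)))))))
  →17  S(S(S(S(S(S(add(add(Z, mul(Z, SSZ)), add(Z, Z))))))))
  →18  S(S(S(S(S(S(add(mul(Z, SSZ), add(Z, Z))))))))
  →19  S(S(S(S(S(S(add(Z, add(Z, Z))))))))
  →20  S(S(S(S(S(S(add(Z, Z)))))))
  →21  S^6(Z)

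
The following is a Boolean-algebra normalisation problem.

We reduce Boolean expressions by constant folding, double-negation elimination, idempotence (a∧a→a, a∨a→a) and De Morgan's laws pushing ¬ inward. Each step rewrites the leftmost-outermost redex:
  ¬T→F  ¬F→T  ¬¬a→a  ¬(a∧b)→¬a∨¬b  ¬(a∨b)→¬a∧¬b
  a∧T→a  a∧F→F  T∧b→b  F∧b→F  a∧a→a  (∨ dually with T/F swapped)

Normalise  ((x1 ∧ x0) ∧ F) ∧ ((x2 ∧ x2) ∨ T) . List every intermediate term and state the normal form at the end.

  start: ((x1 ∧ x0) ∧ F) ∧ ((x2 ∧ x2) ∨ T)
  step 1: F ∧ ((x2 ∧ x2) ∨ T)
  step 2: F

Answer: normal form = F  (in 2 steps)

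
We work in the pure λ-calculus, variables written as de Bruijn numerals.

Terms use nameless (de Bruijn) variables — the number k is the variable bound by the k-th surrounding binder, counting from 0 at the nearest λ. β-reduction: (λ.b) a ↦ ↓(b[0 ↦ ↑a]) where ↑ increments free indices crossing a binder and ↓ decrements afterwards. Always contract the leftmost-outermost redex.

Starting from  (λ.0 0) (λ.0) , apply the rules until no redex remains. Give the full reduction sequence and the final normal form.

Answer: normal form = λ.0  (in 2 steps)

Working:
  start: (λ.0 0) (λ.0)
  step 1: (λ.0) (λ.0)
  step 2: λ.0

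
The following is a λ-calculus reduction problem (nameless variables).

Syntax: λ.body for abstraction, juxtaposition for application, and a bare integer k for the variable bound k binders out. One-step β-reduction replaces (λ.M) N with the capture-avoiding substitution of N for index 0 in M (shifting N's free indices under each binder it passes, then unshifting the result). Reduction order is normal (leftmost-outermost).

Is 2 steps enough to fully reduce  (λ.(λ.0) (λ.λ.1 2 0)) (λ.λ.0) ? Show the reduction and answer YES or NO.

  start: (λ.(λ.0) (λ.λ.1 2 0)) (λ.λ.0)
  step 1: (λ.0) (λ.λ.1 (λ.λ.0) 0)
  step 2: λ.λ.1 (λ.λ.0) 0

Answer: YES — reaches normal form λ.λ.1 (λ.λ.0) 0 in 2 ≤ 2 steps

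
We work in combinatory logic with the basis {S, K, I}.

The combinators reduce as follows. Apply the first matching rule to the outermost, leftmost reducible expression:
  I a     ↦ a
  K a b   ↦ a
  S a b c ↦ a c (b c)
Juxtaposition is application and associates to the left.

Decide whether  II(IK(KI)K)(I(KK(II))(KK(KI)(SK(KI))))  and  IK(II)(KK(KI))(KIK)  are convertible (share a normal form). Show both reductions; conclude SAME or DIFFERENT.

Term A:
  start: II(IK(KI)K)(I(KK(II))(KK(KI)(SK(KI))))
  step 1: I(IK(KI)K)(I(KK(II))(KK(KI)(SK(KI))))
  step 2: IK(KI)K(I(KK(II))(KK(KI)(SK(KI))))
  step 3: K(KI)K(I(KK(II))(KK(KI)(SK(KI))))
  step 4: KI(I(KK(II))(KK(KI)(SK(KI))))
  step 5: I

Term B:
  start: IK(II)(KK(KI))(KIK)
  step 1: K(II)(KK(KI))(KIK)
  step 2: II(KIK)
  step 3: I(KIK)
  step 4: KIK
  step 5: I

Answer: SAME — A ⇓ I, B ⇓ I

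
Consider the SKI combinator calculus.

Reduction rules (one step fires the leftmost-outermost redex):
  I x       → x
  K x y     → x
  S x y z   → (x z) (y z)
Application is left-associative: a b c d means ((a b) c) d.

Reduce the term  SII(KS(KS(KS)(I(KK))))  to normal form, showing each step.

  start: SII(KS(KS(KS)(I(KK))))
  →1  I(KS(KS(KS)(I(KK))))(I(KS(KS(KS)(I(KK)))))
  →2  KS(KS(KS)(I(KK)))(I(KS(KS(KS)(I(KK)))))
  →3  S(I(KS(KS(KS)(I(KK)))))
  →4  S(KS(KS(KS)(I(KK))))
  →5  SS

Answer: normal form = SS  (in 5 steps)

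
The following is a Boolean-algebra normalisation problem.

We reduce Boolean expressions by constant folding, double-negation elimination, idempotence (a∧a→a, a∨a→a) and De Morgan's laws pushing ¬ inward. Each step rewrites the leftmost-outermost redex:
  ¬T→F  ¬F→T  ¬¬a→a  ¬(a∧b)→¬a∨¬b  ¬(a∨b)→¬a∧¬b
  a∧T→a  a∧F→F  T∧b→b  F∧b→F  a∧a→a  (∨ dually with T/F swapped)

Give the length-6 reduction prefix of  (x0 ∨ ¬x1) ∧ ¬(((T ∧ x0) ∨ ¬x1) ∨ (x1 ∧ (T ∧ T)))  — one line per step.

Answer: after 6 steps: (x0 ∨ ¬x1) ∧ ((¬x0 ∧ x1) ∧ ¬(x1 ∧ (T ∧ T)))

Derivation:
  start: (x0 ∨ ¬x1) ∧ ¬(((T ∧ x0) ∨ ¬x1) ∨ (x1 ∧ (T ∧ T)))
  step 1: (x0 ∨ ¬x1) ∧ (¬((T ∧ x0) ∨ ¬x1) ∧ ¬(x1 ∧ (T ∧ T)))
  step 2: (x0 ∨ ¬x1) ∧ ((¬(T ∧ x0) ∧ ¬¬x1) ∧ ¬(x1 ∧ (T ∧ T)))
  step 3: (x0 ∨ ¬x1) ∧ (((¬T ∨ ¬x0) ∧ ¬¬x1) ∧ ¬(x1 ∧ (T ∧ T)))
  step 4: (x0 ∨ ¬x1) ∧ (((F ∨ ¬x0) ∧ ¬¬x1) ∧ ¬(x1 ∧ (T ∧ T)))
  step 5: (x0 ∨ ¬x1) ∧ ((¬x0 ∧ ¬¬x1) ∧ ¬(x1 ∧ (T ∧ T)))
  step 6: (x0 ∨ ¬x1) ∧ ((¬x0 ∧ x1) ∧ ¬(x1 ∧ (T ∧ T)))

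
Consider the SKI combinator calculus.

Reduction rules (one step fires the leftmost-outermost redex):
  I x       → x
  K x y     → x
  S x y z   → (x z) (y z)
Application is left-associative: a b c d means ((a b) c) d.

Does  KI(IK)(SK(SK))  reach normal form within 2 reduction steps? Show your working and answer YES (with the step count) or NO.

  start: KI(IK)(SK(SK))
  step 1: I(SK(SK))
  step 2: SK(SK)

Answer: YES — reaches normal form SK(SK) in 2 ≤ 2 steps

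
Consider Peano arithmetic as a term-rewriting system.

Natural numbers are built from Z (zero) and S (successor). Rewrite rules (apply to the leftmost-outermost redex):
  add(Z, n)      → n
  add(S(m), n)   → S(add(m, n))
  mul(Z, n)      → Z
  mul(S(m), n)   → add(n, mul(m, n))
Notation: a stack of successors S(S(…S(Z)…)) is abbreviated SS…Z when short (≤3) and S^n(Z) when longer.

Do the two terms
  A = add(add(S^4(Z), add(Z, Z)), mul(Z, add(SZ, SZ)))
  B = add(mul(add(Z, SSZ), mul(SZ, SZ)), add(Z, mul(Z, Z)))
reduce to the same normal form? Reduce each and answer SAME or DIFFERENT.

Answer: DIFFERENT — A ⇓ S^4(Z), B ⇓ SSZ

Working:
Term A:
  start: add(add(S^4(Z), add(Z, Z)), mul(Z, add(SZ, SZ)))
  [1] add(S(add(SSSZ, add(Z, Z))), mul(Z, add(SZ, SZ)))
  [2] S(add(add(SSSZ, add(Z, Z)), mul(Z, add(SZ, SZ))))
  [3] S(add(S(add(SSZ, add(Z, Z))), mul(Z, add(SZ, SZ))))
  [4] S(S(add(add(SSZ, add(Z, Z)), mul(Z, add(SZ, SZ)))))
  [5] S(S(add(S(add(SZ, add(Z, Z))), mul(Z, add(SZ, SZ)))))
  [6] S(S(S(add(add(SZ, add(Z, Z)), mul(Z, add(SZ, SZ))))))
  [7] S(S(S(add(S(add(Z, add(Z, Z))), mul(Z, add(SZ, SZ))))))
  [8] S(S(S(S(add(add(Z, add(Z, Z)), mul(Z, add(SZ, SZ)))))))
  [9] S(S(S(S(add(add(Z, Z), mul(Z, add(SZ, SZ)))))))
  [10] S(S(S(S(add(Z, mul(Z, add(SZ, SZ)))))))
  [11] S(S(S(S(mul(Z, add(SZ, SZ))))))
  [12] S^4(Z)

Term B:
  start: add(mul(add(Z, SSZ), mul(SZ, SZ)), add(Z, mul(Z, Z)))
  [1] add(mul(SSZ, mul(SZ, SZ)), add(Z, mul(Z, Z)))
  [2] add(add(mul(SZ, SZ), mul(SZ, mul(SZ, SZ))), add(Z, mul(Z, Z)))
  [3] add(add(add(SZ, mul(Z, SZ)), mul(SZ, mul(SZ, SZ))), add(Z, mul(Z, Z)))
  [4] add(add(S(add(Z, mul(Z, SZ))), mul(SZ, mul(SZ, SZ))), add(Z, mul(Z, Z)))
  [5] add(S(add(add(Z, mul(Z, SZ)), mul(SZ, mul(SZ, SZ)))), add(Z, mul(Z, Z)))
  [6] S(add(add(add(Z, mul(Z, SZ)), mul(SZ, mul(SZ, SZ))), add(Z, mul(Z, Z))))
  [7] S(add(add(mul(Z, SZ), mul(SZ, mul(SZ, SZ))), add(Z, mul(Z, Z))))
  [8] S(add(add(Z, mul(SZ, mul(SZ, SZ))), add(Z, mul(Z, Z))))
  [9] S(add(mul(SZ, mul(SZ, SZ)), add(Z, mul(Z, Z))))
  [10] S(add(add(mul(SZ, SZ), mul(Z, mul(SZ, SZ))), add(Z, mul(Z, Z))))
  [11] S(add(add(add(SZ, mul(Z, SZ)), mul(Z, mul(SZ, SZ))), add(Z, mul(Z, Z))))
  [12] S(add(add(S(add(Z, mul(Z, SZ))), mul(Z, mul(SZ, SZ))), add(Z, mul(Z, Z))))
  [13] S(add(S(add(add(Z, mul(Z, SZ)), mul(Z, mul(SZ, SZ)))), add(Z, mul(Z, Z))))
  [14] S(S(add(add(add(Z, mul(Z, SZ)), mul(Z, mul(SZ, SZ))), add(Z, mul(Z, Z)))))
  [15] S(S(add(add(mul(Z, SZ), mul(Z, mul(SZ, SZ))), add(Z, mul(Z, Z)))))
  [16] S(S(add(add(Z, mul(Z, mul(SZ, SZ))), add(Z, mul(Z, Z)))))
  [17] S(S(add(mul(Z, mul(SZ, SZ)), add(Z, mul(Z, Z)))))
  [18] S(S(add(Z, add(Z, mul(Z, Z)))))
  [19] S(S(add(Z, mul(Z, Z))))
  [20] S(S(mul(Z, Z)))
  [21] SSZ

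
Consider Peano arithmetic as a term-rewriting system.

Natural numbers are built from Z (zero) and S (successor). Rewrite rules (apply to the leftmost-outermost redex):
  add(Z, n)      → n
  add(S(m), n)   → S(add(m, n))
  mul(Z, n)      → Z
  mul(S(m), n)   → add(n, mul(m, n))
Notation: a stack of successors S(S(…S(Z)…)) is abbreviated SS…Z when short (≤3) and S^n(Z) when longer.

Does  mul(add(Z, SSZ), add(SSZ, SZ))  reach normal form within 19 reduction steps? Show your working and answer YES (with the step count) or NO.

Answer: YES — reaches normal form S^6(Z) in 18 ≤ 19 steps

Derivation:
  start: mul(add(Z, SSZ), add(SSZ, SZ))
  step 1: mul(SSZ, add(SSZ, SZ))
  step 2: add(add(SSZ, SZ), mul(SZ, add(SSZ, SZ)))
  step 3: add(S(add(SZ, SZ)), mul(SZ, add(SSZ, SZ)))
  step 4: S(add(add(SZ, SZ), mul(SZ, add(SSZ, SZ))))
  step 5: S(add(S(add(Z, SZ)), mul(SZ, add(SSZ, SZ))))
  step 6: S(S(add(add(Z, SZ), mul(SZ, add(SSZ, SZ)))))
  step 7: S(S(add(SZ, mul(SZ, add(SSZ, SZ)))))
  step 8: S(S(S(add(Z, mul(SZ, add(SSZ, SZ))))))
  step 9: S(S(S(mul(SZ, add(SSZ, SZ)))))
  step 10: S(S(S(add(add(SSZ, SZ), mul(Z, add(SSZ, SZ))))))
  step 11: S(S(S(add(S(add(SZ, SZ)), mul(Z, add(SSZ, SZ))))))
  step 12: S(S(S(S(add(add(SZ, SZ), mul(Z, add(SSZ, SZ)))))))
  step 13: S(S(S(S(add(S(add(Z, SZ)), mul(Z, add(SSZ, SZ)))))))
  step 14: S(S(S(S(S(add(add(Z, SZ), mul(Z, add(SSZ, SZ))))))))
  step 15: S(S(S(S(S(add(SZ, mul(Z, add(SSZ, SZ))))))))
  step 16: S(S(S(S(S(S(add(Z, mul(Z, add(SSZ, SZ)))))))))
  step 17: S(S(S(S(S(S(mul(Z, add(SSZ, SZ))))))))
  step 18: S^6(Z)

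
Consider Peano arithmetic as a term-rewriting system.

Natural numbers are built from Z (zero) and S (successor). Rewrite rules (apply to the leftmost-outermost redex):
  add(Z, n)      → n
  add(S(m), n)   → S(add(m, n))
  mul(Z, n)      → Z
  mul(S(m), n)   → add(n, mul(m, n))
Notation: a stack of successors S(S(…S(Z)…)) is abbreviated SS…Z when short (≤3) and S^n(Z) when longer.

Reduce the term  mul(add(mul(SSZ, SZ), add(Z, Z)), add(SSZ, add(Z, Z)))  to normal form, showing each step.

  start: mul(add(mul(SSZ, SZ), add(Z, Z)), add(SSZ, add(Z, Z)))
  →1  mul(add(add(SZ, mul(SZ, SZ)), add(Z, Z)), add(SSZ, add(Z, Z)))
  →2  mul(add(S(add(Z, mul(SZ, SZ))), add(Z, Z)), add(SSZ, add(Z, Z)))
  →3  mul(S(add(add(Z, mul(SZ, SZ)), add(Z, Z))), add(SSZ, add(Z, Z)))
  →4  add(add(SSZ, add(Z, Z)), mul(add(add(Z, mul(SZ, SZ)), add(Z, Z)), add(SSZ, add(Z, Z))))
  →5  add(S(add(SZ, add(Z, Z))), mul(add(add(Z, mul(SZ, SZ)), add(Z, Z)), add(SSZ, add(Z, Z))))
  →6  S(add(add(SZ, add(Z, Z)), mul(add(add(Z, mul(SZ, SZ)), add(Z, Z)), add(SSZ, add(Z, Z)))))
  →7  S(add(S(add(Z, add(Z, Z))), mul(add(add(Z, mul(SZ, SZ)), add(Z, Z)), add(SSZ, add(Z, Z)))))
  →8  S(S(add(add(Z, add(Z, Z)), mul(add(add(Z, mul(SZ, SZ)), add(Z, Z)), add(SSZ, add(Z, Z))))))
  →9  S(S(add(add(Z, Z), mul(add(add(Z, mul(SZ, SZ)), add(Z, Z)), add(SSZ, add(Z, Z))))))
  →10  S(S(add(Z, mul(add(add(Z, mul(SZ, SZ)), add(Z, Z)), add(SSZ, add(Z, Z))))))
  →11  S(S(mul(add(add(Z, mul(SZ, SZ)), add(Z, Z)), add(SSZ, add(Z, Z)))))
  →12  S(S(mul(add(mul(SZ, SZ), add(Z, Z)), add(SSZ, add(Z, Z)))))
  →13  S(S(mul(add(add(SZ, mul(Z, SZ)), add(Z, Z)), add(SSZ, add(Z, Z)))))
  →14  S(S(mul(add(S(add(Z, mul(Z, SZ))), add(Z, Z)), add(SSZ, add(Z, Z)))))
  →15  S(S(mul(S(add(add(Z, mul(Z, SZ)), add(Z, Z))), add(SSZ, add(Z, Z)))))
  →16  S(S(add(add(SSZ, add(Z, Z)), mul(add(add(Z, mul(Z, SZ)), add(Z, Z)), add(SSZ, add(Z, Z))))))
  →17  S(S(add(S(add(SZ, add(Z, Z))), mul(add(add(Z, mul(Z, SZ)), add(Z, Z)), add(SSZ, add(Z, Z))))))
  →18  S(S(S(add(add(SZ, add(Z, Z)), mul(add(add(Z, mul(Z, SZ)), add(Z, Z)), add(SSZ, add(Z, Z)))))))
  →19  S(S(S(add(S(add(Z, add(Z, Z))), mul(add(add(Z, mul(Z, SZ)), add(Z, Z)), add(SSZ, add(Z, Z)))))))
  →20  S(S(S(S(add(add(Z, add(Z, Z)), mul(add(add(Z, mul(Z, SZ)), add(Z, Z)), add(SSZ, add(Z, Z))))))))
  →21  S(S(S(S(add(add(Z, Z), mul(add(add(Z, mul(Z, SZ)), add(Z, Z)), add(SSZ, add(Z, Z))))))))
  →22  S(S(S(S(add(Z, mul(add(add(Z, mul(Z, SZ)), add(Z, Z)), add(SSZ, add(Z, Z))))))))
  →23  S(S(S(S(mul(add(add(Z, mul(Z, SZ)), add(Z, Z)), add(SSZ, add(Z, Z)))))))
  →24  S(S(S(S(mul(add(mul(Z, SZ), add(Z, Z)), add(SSZ, add(Z, Z)))))))
  →25  S(S(S(S(mul(add(Z, add(Z, Z)), add(SSZ, add(Z, Z)))))))
  →26  S(S(S(S(mul(add(Z, Z), add(SSZ, add(Z, Z)))))))
  →27  S(S(S(S(mul(Z, add(SSZ, add(Z, Z)))))))
  →28  S^4(Z)

Answer: normal form = S^4(Z)  (in 28 steps)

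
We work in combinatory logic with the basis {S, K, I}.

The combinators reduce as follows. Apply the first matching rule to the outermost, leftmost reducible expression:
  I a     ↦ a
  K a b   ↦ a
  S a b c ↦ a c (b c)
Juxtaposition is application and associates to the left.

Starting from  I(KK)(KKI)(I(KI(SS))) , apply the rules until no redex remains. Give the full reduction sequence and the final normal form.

Answer: normal form = KI  (in 4 steps)

Reduction:
  start: I(KK)(KKI)(I(KI(SS)))
  →1  KK(KKI)(I(KI(SS)))
  →2  K(I(KI(SS)))
  →3  K(KI(SS))
  →4  KI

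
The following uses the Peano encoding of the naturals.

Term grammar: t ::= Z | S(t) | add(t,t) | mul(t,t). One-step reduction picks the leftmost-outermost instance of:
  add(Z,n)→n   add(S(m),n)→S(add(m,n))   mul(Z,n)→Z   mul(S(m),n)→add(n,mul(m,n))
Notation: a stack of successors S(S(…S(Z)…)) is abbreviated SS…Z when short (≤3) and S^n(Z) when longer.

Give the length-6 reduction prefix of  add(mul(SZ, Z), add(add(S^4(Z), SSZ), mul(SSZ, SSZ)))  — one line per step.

Answer: after 6 steps: S(add(add(SSSZ, SSZ), mul(SSZ, SSZ)))

Working:
  start: add(mul(SZ, Z), add(add(S^4(Z), SSZ), mul(SSZ, SSZ)))
  →1  add(add(Z, mul(Z, Z)), add(add(S^4(Z), SSZ), mul(SSZ, SSZ)))
  →2  add(mul(Z, Z), add(add(S^4(Z), SSZ), mul(SSZ, SSZ)))
  →3  add(Z, add(add(S^4(Z), SSZ), mul(SSZ, SSZ)))
  →4  add(add(S^4(Z), SSZ), mul(SSZ, SSZ))
  →5  add(S(add(SSSZ, SSZ)), mul(SSZ, SSZ))
  →6  S(add(add(SSSZ, SSZ), mul(SSZ, SSZ)))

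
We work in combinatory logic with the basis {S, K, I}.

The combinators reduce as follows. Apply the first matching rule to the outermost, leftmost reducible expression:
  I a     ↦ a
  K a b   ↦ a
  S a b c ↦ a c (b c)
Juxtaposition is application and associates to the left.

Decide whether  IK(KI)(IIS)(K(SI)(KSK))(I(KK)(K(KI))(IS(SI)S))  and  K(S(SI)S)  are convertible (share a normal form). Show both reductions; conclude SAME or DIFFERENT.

Answer: SAME — A ⇓ K(S(SI)S), B ⇓ K(S(SI)S)

Working:
Term A:
  start: IK(KI)(IIS)(K(SI)(KSK))(I(KK)(K(KI))(IS(SI)S))
  [1] K(KI)(IIS)(K(SI)(KSK))(I(KK)(K(KI))(IS(SI)S))
  [2] KI(K(SI)(KSK))(I(KK)(K(KI))(IS(SI)S))
  [3] I(I(KK)(K(KI))(IS(SI)S))
  [4] I(KK)(K(KI))(IS(SI)S)
  [5] KK(K(KI))(IS(SI)S)
  [6] K(IS(SI)S)
  [7] K(S(SI)S)

Term B:
  start: K(S(SI)S)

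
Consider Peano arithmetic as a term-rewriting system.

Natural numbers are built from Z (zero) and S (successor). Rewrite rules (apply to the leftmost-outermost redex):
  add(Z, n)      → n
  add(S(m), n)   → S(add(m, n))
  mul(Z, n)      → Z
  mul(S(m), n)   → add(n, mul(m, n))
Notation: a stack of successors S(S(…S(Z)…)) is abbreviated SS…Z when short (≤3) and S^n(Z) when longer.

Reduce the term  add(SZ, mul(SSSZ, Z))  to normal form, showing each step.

Answer: normal form = SZ  (in 9 steps)

Derivation:
  start: add(SZ, mul(SSSZ, Z))
  step 1: S(add(Z, mul(SSSZ, Z)))
  step 2: S(mul(SSSZ, Z))
  step 3: S(add(Z, mul(SSZ, Z)))
  step 4: S(mul(SSZ, Z))
  step 5: S(add(Z, mul(SZ, Z)))
  step 6: S(mul(SZ, Z))
  step 7: S(add(Z, mul(Z, Z)))
  step 8: S(mul(Z, Z))
  step 9: SZ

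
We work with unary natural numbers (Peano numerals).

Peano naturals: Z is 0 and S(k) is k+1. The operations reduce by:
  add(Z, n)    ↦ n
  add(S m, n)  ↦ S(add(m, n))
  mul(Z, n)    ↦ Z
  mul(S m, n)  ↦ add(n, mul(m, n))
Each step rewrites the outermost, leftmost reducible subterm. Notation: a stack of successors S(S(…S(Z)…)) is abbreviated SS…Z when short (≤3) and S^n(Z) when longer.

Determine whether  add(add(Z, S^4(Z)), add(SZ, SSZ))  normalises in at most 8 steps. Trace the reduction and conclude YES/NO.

Answer: YES — reaches normal form S^7(Z) in 8 ≤ 8 steps

Working:
  start: add(add(Z, S^4(Z)), add(SZ, SSZ))
  step 1: add(S^4(Z), add(SZ, SSZ))
  step 2: S(add(SSSZ, add(SZ, SSZ)))
  step 3: S(S(add(SSZ, add(SZ, SSZ))))
  step 4: S(S(S(add(SZ, add(SZ, SSZ)))))
  step 5: S(S(S(S(add(Z, add(SZ, SSZ))))))
  step 6: S(S(S(S(add(SZ, SSZ)))))
  step 7: S(S(S(S(S(add(Z, SSZ))))))
  step 8: S^7(Z)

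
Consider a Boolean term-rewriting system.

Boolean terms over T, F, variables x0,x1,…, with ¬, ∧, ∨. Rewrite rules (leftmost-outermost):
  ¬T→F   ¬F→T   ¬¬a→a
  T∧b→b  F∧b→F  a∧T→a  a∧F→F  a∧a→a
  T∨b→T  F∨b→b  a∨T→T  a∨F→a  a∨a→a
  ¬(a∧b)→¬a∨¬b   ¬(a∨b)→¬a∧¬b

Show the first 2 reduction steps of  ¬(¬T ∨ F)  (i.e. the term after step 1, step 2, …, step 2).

  start: ¬(¬T ∨ F)
  →1  ¬¬T ∧ ¬F
  →2  T ∧ ¬F

Answer: after 2 steps: T ∧ ¬F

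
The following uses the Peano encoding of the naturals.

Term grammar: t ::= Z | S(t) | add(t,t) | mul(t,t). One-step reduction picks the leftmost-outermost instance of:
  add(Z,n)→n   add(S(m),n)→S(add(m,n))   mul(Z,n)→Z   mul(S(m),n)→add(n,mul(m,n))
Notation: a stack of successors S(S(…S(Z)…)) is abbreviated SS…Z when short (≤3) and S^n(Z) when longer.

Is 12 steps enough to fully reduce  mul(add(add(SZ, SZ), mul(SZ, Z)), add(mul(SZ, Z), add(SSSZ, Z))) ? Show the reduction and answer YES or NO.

Answer: NO — after 12 steps the term is S(S(add(S(add(Z, Z)), mul(add(add(Z, SZ), mul(SZ, Z)), add(mul(SZ, Z), add(SSSZ, Z)))))), not yet normal

Working:
  start: mul(add(add(SZ, SZ), mul(SZ, Z)), add(mul(SZ, Z), add(SSSZ, Z)))
  step 1: mul(add(S(add(Z, SZ)), mul(SZ, Z)), add(mul(SZ, Z), add(SSSZ, Z)))
  step 2: mul(S(add(add(Z, SZ), mul(SZ, Z))), add(mul(SZ, Z), add(SSSZ, Z)))
  step 3: add(add(mul(SZ, Z), add(SSSZ, Z)), mul(add(add(Z, SZ), mul(SZ, Z)), add(mul(SZ, Z), add(SSSZ, Z))))
  step 4: add(add(add(Z, mul(Z, Z)), add(SSSZ, Z)), mul(add(add(Z, SZ), mul(SZ, Z)), add(mul(SZ, Z), add(SSSZ, Z))))
  step 5: add(add(mul(Z, Z), add(SSSZ, Z)), mul(add(add(Z, SZ), mul(SZ, Z)), add(mul(SZ, Z), add(SSSZ, Z))))
  step 6: add(add(Z, add(SSSZ, Z)), mul(add(add(Z, SZ), mul(SZ, Z)), add(mul(SZ, Z), add(SSSZ, Z))))
  step 7: add(add(SSSZ, Z), mul(add(add(Z, SZ), mul(SZ, Z)), add(mul(SZ, Z), add(SSSZ, Z))))
  step 8: add(S(add(SSZ, Z)), mul(add(add(Z, SZ), mul(SZ, Z)), add(mul(SZ, Z), add(SSSZ, Z))))
  step 9: S(add(add(SSZ, Z), mul(add(add(Z, SZ), mul(SZ, Z)), add(mul(SZ, Z), add(SSSZ, Z)))))
  step 10: S(add(S(add(SZ, Z)), mul(add(add(Z, SZ), mul(SZ, Z)), add(mul(SZ, Z), add(SSSZ, Z)))))
  step 11: S(S(add(add(SZ, Z), mul(add(add(Z, SZ), mul(SZ, Z)), add(mul(SZ, Z), add(SSSZ, Z))))))
  step 12: S(S(add(S(add(Z, Z)), mul(add(add(Z, SZ), mul(SZ, Z)), add(mul(SZ, Z), add(SSSZ, Z))))))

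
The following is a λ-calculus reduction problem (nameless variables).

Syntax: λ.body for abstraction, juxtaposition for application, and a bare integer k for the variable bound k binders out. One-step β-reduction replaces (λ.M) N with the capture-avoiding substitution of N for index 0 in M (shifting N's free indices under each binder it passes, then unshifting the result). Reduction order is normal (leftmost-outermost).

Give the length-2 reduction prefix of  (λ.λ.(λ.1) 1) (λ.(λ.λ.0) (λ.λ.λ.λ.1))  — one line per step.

  start: (λ.λ.(λ.1) 1) (λ.(λ.λ.0) (λ.λ.λ.λ.1))
  →1  λ.(λ.1) (λ.(λ.λ.0) (λ.λ.λ.λ.1))
  →2  λ.0

Answer: after 2 steps: λ.0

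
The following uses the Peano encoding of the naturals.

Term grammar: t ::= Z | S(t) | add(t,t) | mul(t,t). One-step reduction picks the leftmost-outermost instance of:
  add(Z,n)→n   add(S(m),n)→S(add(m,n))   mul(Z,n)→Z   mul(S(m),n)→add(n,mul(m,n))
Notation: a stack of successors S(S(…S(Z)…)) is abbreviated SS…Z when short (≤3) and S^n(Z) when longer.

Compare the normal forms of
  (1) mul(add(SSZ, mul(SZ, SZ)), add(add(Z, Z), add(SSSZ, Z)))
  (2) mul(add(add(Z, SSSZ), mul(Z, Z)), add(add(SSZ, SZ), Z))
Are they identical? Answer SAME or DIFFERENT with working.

Answer: SAME — A ⇓ S^9(Z), B ⇓ S^9(Z)

Reduction:
Term A:
  start: mul(add(SSZ, mul(SZ, SZ)), add(add(Z, Z), add(SSSZ, Z)))
  step 1: mul(S(add(SZ, mul(SZ, SZ))), add(add(Z, Z), add(SSSZ, Z)))
  step 2: add(add(add(Z, Z), add(SSSZ, Z)), mul(add(SZ, mul(SZ, SZ)), add(add(Z, Z), add(SSSZ, Z))))
  step 3: add(add(Z, add(SSSZ, Z)), mul(add(SZ, mul(SZ, SZ)), add(add(Z, Z), add(SSSZ, Z))))
  step 4: add(add(SSSZ, Z), mul(add(SZ, mul(SZ, SZ)), add(add(Z, Z), add(SSSZ, Z))))
  step 5: add(S(add(SSZ, Z)), mul(add(SZ, mul(SZ, SZ)), add(add(Z, Z), add(SSSZ, Z))))
  step 6: S(add(add(SSZ, Z), mul(add(SZ, mul(SZ, SZ)), add(add(Z, Z), add(SSSZ, Z)))))
  step 7: S(add(S(add(SZ, Z)), mul(add(SZ, mul(SZ, SZ)), add(add(Z, Z), add(SSSZ, Z)))))
  step 8: S(S(add(add(SZ, Z), mul(add(SZ, mul(SZ, SZ)), add(add(Z, Z), add(SSSZ, Z))))))
  step 9: S(S(add(S(add(Z, Z)), mul(add(SZ, mul(SZ, SZ)), add(add(Z, Z), add(SSSZ, Z))))))
  step 10: S(S(S(add(add(Z, Z), mul(add(SZ, mul(SZ, SZ)), add(add(Z, Z), add(SSSZ, Z)))))))
  step 11: S(S(S(add(Z, mul(add(SZ, mul(SZ, SZ)), add(add(Z, Z), add(SSSZ, Z)))))))
  step 12: S(S(S(mul(add(SZ, mul(SZ, SZ)), add(add(Z, Z), add(SSSZ, Z))))))
  step 13: S(S(S(mul(S(add(Z, mul(SZ, SZ))), add(add(Z, Z), add(SSSZ, Z))))))
  step 14: S(S(S(add(add(add(Z, Z), add(SSSZ, Z)), mul(add(Z, mul(SZ, SZ)), add(add(Z, Z), add(SSSZ, Z)))))))
  step 15: S(S(S(add(add(Z, add(SSSZ, Z)), mul(add(Z, mul(SZ, SZ)), add(add(Z, Z), add(SSSZ, Z)))))))
  step 16: S(S(S(add(add(SSSZ, Z), mul(add(Z, mul(SZ, SZ)), add(add(Z, Z), add(SSSZ, Z)))))))
  step 17: S(S(S(add(S(add(SSZ, Z)), mul(add(Z, mul(SZ, SZ)), add(add(Z, Z), add(SSSZ, Z)))))))
  step 18: S(S(S(S(add(add(SSZ, Z), mul(add(Z, mul(SZ, SZ)), add(add(Z, Z), add(SSSZ, Z))))))))
  step 19: S(S(S(S(add(S(add(SZ, Z)), mul(add(Z, mul(SZ, SZ)), add(add(Z, Z), add(SSSZ, Z))))))))
  step 20: S(S(S(S(S(add(add(SZ, Z), mul(add(Z, mul(SZ, SZ)), add(add(Z, Z), add(SSSZ, Z)))))))))
  step 21: S(S(S(S(S(add(S(add(Z, Z)), mul(add(Z, mul(SZ, SZ)), add(add(Z, Z), add(SSSZ, Z)))))))))
  step 22: S(S(S(S(S(S(add(add(Z, Z), mul(add(Z, mul(SZ, SZ)), add(add(Z, Z), add(SSSZ, Z))))))))))
  step 23: S(S(S(S(S(S(add(Z, mul(add(Z, mul(SZ, SZ)), add(add(Z, Z), add(SSSZ, Z))))))))))
  step 24: S(S(S(S(S(S(mul(add(Z, mul(SZ, SZ)), add(add(Z, Z), add(SSSZ, Z)))))))))
  step 25: S(S(S(S(S(S(mul(mul(SZ, SZ), add(add(Z, Z), add(SSSZ, Z)))))))))
  step 26: S(S(S(S(S(S(mul(add(SZ, mul(Z, SZ)), add(add(Z, Z), add(SSSZ, Z)))))))))
  step 27: S(S(S(S(S(S(mul(S(add(Z, mul(Z, SZ))), add(add(Z, Z), add(SSSZ, Z)))))))))
  step 28: S(S(S(S(S(S(add(add(add(Z, Z), add(SSSZ, Z)), mul(add(Z, mul(Z, SZ)), add(add(Z, Z), add(SSSZ, Z))))))))))
  step 29: S(S(S(S(S(S(add(add(Z, add(SSSZ, Z)), mul(add(Z, mul(Z, SZ)), add(add(Z, Z), add(SSSZ, Z))))))))))
  step 30: S(S(S(S(S(S(add(add(SSSZ, Z), mul(add(Z, mul(Z, SZ)), add(add(Z, Z), add(SSSZ, Z))))))))))
  step 31: S(S(S(S(S(S(add(S(add(SSZ, Z)), mul(add(Z, mul(Z, SZ)), add(add(Z, Z), add(SSSZ, Z))))))))))
  step 32: S(S(S(S(S(S(S(add(add(SSZ, Z), mul(add(Z, mul(Z, SZ)), add(add(Z, Z), add(SSSZ, Z)))))))))))
  step 33: S(S(S(S(S(S(S(add(S(add(SZ, Z)), mul(add(Z, mul(Z, SZ)), add(add(Z, Z), add(SSSZ, Z)))))))))))
  step 34: S(S(S(S(S(S(S(S(add(add(SZ, Z), mul(add(Z, mul(Z, SZ)), add(add(Z, Z), add(SSSZ, Z))))))))))))
  step 35: S(S(S(S(S(S(S(S(add(S(add(Z, Z)), mul(add(Z, mul(Z, SZ)), add(add(Z, Z), add(SSSZ, Z))))))))))))
  step 36: S(S(S(S(S(S(S(S(S(add(add(Z, Z), mul(add(Z, mul(Z, SZ)), add(add(Z, Z), add(SSSZ, Z)))))))))))))
  step 37: S(S(S(S(S(S(S(S(S(add(Z, mul(add(Z, mul(Z, SZ)), add(add(Z, Z), add(SSSZ, Z)))))))))))))
  step 38: S(S(S(S(S(S(S(S(S(mul(add(Z, mul(Z, SZ)), add(add(Z, Z), add(SSSZ, Z))))))))))))
  step 39: S(S(S(S(S(S(S(S(S(mul(mul(Z, SZ), add(add(Z, Z), add(SSSZ, Z))))))))))))
  step 40: S(S(S(S(S(S(S(S(S(mul(Z, add(add(Z, Z), add(SSSZ, Z))))))))))))
  step 41: S^9(Z)

Term B:
  start: mul(add(add(Z, SSSZ), mul(Z, Z)), add(add(SSZ, SZ), Z))
  step 1: mul(add(SSSZ, mul(Z, Z)), add(add(SSZ, SZ), Z))
  step 2: mul(S(add(SSZ, mul(Z, Z))), add(add(SSZ, SZ), Z))
  step 3: add(add(add(SSZ, SZ), Z), mul(add(SSZ, mul(Z, Z)), add(add(SSZ, SZ), Z)))
  step 4: add(add(S(add(SZ, SZ)), Z), mul(add(SSZ, mul(Z, Z)), add(add(SSZ, SZ), Z)))
  step 5: add(S(add(add(SZ, SZ), Z)), mul(add(SSZ, mul(Z, Z)), add(add(SSZ, SZ), Z)))
  step 6: S(add(add(add(SZ, SZ), Z), mul(add(SSZ, mul(Z, Z)), add(add(SSZ, SZ), Z))))
  step 7: S(add(add(S(add(Z, SZ)), Z), mul(add(SSZ, mul(Z, Z)), add(add(SSZ, SZ), Z))))
  step 8: S(add(S(add(add(Z, SZ), Z)), mul(add(SSZ, mul(Z, Z)), add(add(SSZ, SZ), Z))))
  step 9: S(S(add(add(add(Z, SZ), Z), mul(add(SSZ, mul(Z, Z)), add(add(SSZ, SZ), Z)))))
  step 10: S(S(add(add(SZ, Z), mul(add(SSZ, mul(Z, Z)), add(add(SSZ, SZ), Z)))))
  step 11: S(S(add(S(add(Z, Z)), mul(add(SSZ, mul(Z, Z)), add(add(SSZ, SZ), Z)))))
  step 12: S(S(S(add(add(Z, Z), mul(add(SSZ, mul(Z, Z)), add(add(SSZ, SZ), Z))))))
  step 13: S(S(S(add(Z, mul(add(SSZ, mul(Z, Z)), add(add(SSZ, SZ), Z))))))
  step 14: S(S(S(mul(add(SSZ, mul(Z, Z)), add(add(SSZ, SZ), Z)))))
  step 15: S(S(S(mul(S(add(SZ, mul(Z, Z))), add(add(SSZ, SZ), Z)))))
  step 16: S(S(S(add(add(add(SSZ, SZ), Z), mul(add(SZ, mul(Z, Z)), add(add(SSZ, SZ), Z))))))
  step 17: S(S(S(add(add(S(add(SZ, SZ)), Z), mul(add(SZ, mul(Z, Z)), add(add(SSZ, SZ), Z))))))
  step 18: S(S(S(add(S(add(add(SZ, SZ), Z)), mul(add(SZ, mul(Z, Z)), add(add(SSZ, SZ), Z))))))
  step 19: S(S(S(S(add(add(add(SZ, SZ), Z), mul(add(SZ, mul(Z, Z)), add(add(SSZ, SZ), Z)))))))
  step 20: S(S(S(S(add(add(S(add(Z, SZ)), Z), mul(add(SZ, mul(Z, Z)), add(add(SSZ, SZ), Z)))))))
  step 21: S(S(S(S(add(S(add(add(Z, SZ), Z)), mul(add(SZ, mul(Z, Z)), add(add(SSZ, SZ), Z)))))))
  step 22: S(S(S(S(S(add(add(add(Z, SZ), Z), mul(add(SZ, mul(Z, Z)), add(add(SSZ, SZ), Z))))))))
  step 23: S(S(S(S(S(add(add(SZ, Z), mul(add(SZ, mul(Z, Z)), add(add(SSZ, SZ), Z))))))))
  step 24: S(S(S(S(S(add(S(add(Z, Z)), mul(add(SZ, mul(Z, Z)), add(add(SSZ, SZ), Z))))))))
  step 25: S(S(S(S(S(S(add(add(Z, Z), mul(add(SZ, mul(Z, Z)), add(add(SSZ, SZ), Z)))))))))
  step 26: S(S(S(S(S(S(add(Z, mul(add(SZ, mul(Z, Z)), add(add(SSZ, SZ), Z)))))))))
  step 27: S(S(S(S(S(S(mul(add(SZ, mul(Z, Z)), add(add(SSZ, SZ), Z))))))))
  step 28: S(S(S(S(S(S(mul(S(add(Z, mul(Z, Z))), add(add(SSZ, SZ), Z))))))))
  step 29: S(S(S(S(S(S(add(add(add(SSZ, SZ), Z), mul(add(Z, mul(Z, Z)), add(add(SSZ, SZ), Z)))))))))
  step 30: S(S(S(S(S(S(add(add(S(add(SZ, SZ)), Z), mul(add(Z, mul(Z, Z)), add(add(SSZ, SZ), Z)))))))))
  step 31: S(S(S(S(S(S(add(S(add(add(SZ, SZ), Z)), mul(add(Z, mul(Z, Z)), add(add(SSZ, SZ), Z)))))))))
  step 32: S(S(S(S(S(S(S(add(add(add(SZ, SZ), Z), mul(add(Z, mul(Z, Z)), add(add(SSZ, SZ), Z))))))))))
  step 33: S(S(S(S(S(S(S(add(add(S(add(Z, SZ)), Z), mul(add(Z, mul(Z, Z)), add(add(SSZ, SZ), Z))))))))))
  step 34: S(S(S(S(S(S(S(add(S(add(add(Z, SZ), Z)), mul(add(Z, mul(Z, Z)), add(add(SSZ, SZ), Z))))))))))
  step 35: S(S(S(S(S(S(S(S(add(add(add(Z, SZ), Z), mul(add(Z, mul(Z, Z)), add(add(SSZ, SZ), Z)))))))))))
  step 36: S(S(S(S(S(S(S(S(add(add(SZ, Z), mul(add(Z, mul(Z, Z)), add(add(SSZ, SZ), Z)))))))))))
  step 37: S(S(S(S(S(S(S(S(add(S(add(Z, Z)), mul(add(Z, mul(Z, Z)), add(add(SSZ, SZ), Z)))))))))))
  step 38: S(S(S(S(S(S(S(S(S(add(add(Z, Z), mul(add(Z, mul(Z, Z)), add(add(SSZ, SZ), Z))))))))))))
  step 39: S(S(S(S(S(S(S(S(S(add(Z, mul(add(Z, mul(Z, Z)), add(add(SSZ, SZ), Z))))))))))))
  step 40: S(S(S(S(S(S(S(S(S(mul(add(Z, mul(Z, Z)), add(add(SSZ, SZ), Z)))))))))))
  step 41: S(S(S(S(S(S(S(S(S(mul(mul(Z, Z), add(add(SSZ, SZ), Z)))))))))))
  step 42: S(S(S(S(S(S(S(S(S(mul(Z, add(add(SSZ, SZ), Z)))))))))))
  step 43: S^9(Z)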